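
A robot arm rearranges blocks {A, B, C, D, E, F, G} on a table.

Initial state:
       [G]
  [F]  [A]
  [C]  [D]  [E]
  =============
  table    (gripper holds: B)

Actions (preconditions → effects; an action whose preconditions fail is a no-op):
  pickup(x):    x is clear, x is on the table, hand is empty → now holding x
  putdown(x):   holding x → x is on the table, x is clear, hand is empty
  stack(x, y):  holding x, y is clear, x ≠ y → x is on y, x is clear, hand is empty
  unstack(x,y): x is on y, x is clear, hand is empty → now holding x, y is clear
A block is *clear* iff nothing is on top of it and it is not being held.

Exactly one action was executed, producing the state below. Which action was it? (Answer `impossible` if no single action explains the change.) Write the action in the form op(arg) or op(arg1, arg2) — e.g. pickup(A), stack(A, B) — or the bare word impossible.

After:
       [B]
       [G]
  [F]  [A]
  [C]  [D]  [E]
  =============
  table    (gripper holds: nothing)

stack(B, G)

target: towers=[C/F; D/A/G/B; E] holding=-
        putdown(B) → towers=[B; C/F; D/A/G; E] holding=-
       stack(B, F) → towers=[C/F/B; D/A/G; E] holding=-
       stack(B, G) → towers=[C/F; D/A/G/B; E] holding=-  ← match
       stack(B, E) → towers=[C/F; D/A/G; E/B] holding=-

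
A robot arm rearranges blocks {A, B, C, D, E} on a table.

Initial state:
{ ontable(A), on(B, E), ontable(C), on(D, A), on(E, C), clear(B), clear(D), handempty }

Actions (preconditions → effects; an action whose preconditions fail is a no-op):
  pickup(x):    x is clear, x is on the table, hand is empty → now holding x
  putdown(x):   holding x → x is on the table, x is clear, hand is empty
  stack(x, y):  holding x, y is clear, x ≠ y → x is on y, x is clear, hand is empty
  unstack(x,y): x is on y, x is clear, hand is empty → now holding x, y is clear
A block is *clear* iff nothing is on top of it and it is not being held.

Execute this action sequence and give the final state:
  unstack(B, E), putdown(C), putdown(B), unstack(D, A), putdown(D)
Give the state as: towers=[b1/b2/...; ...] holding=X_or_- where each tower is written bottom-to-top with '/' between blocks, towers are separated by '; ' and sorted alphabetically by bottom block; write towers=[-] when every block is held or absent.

step 1 (unstack(B, E)): towers=[A/D; C/E] holding=B
step 2 (putdown(C)) [no-op]: towers=[A/D; C/E] holding=B
step 3 (putdown(B)): towers=[A/D; B; C/E] holding=-
step 4 (unstack(D, A)): towers=[A; B; C/E] holding=D
step 5 (putdown(D)): towers=[A; B; C/E; D] holding=-

towers=[A; B; C/E; D] holding=-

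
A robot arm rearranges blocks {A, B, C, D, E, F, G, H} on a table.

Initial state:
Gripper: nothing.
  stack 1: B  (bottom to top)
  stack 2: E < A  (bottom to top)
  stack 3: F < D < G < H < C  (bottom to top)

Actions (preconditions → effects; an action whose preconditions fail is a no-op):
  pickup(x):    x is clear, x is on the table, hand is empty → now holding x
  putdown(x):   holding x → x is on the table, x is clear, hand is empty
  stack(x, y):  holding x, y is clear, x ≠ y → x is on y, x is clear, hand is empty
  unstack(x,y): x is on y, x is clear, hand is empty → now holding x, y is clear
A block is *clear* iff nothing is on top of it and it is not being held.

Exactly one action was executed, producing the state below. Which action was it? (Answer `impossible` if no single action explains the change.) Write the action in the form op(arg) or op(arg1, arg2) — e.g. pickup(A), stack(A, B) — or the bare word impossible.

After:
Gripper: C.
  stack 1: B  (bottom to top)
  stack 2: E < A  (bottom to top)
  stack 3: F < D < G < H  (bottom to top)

target: towers=[B; E/A; F/D/G/H] holding=C
     unstack(A, E) → towers=[B; E; F/D/G/H/C] holding=A
         pickup(B) → towers=[E/A; F/D/G/H/C] holding=B
     unstack(C, H) → towers=[B; E/A; F/D/G/H] holding=C  ← match

unstack(C, H)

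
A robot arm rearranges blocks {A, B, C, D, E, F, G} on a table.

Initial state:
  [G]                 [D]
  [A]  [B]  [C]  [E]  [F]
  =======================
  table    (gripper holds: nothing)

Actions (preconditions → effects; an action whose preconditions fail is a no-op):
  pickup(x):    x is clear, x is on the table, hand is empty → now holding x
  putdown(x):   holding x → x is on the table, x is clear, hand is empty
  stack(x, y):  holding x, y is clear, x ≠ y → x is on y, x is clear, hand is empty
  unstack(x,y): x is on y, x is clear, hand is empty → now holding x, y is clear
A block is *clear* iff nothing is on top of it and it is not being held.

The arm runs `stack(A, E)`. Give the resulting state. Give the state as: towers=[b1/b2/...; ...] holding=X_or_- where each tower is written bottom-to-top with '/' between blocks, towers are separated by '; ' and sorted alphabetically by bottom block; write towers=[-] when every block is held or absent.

before: towers=[A/G; B; C; E; F/D] holding=-
pre[stack(A, E)]: holding(A) ✗, clear(E) ✓, A≠E ✓
holding(A) unmet → stack(A, E) is a no-op
after:  towers=[A/G; B; C; E; F/D] holding=-

towers=[A/G; B; C; E; F/D] holding=-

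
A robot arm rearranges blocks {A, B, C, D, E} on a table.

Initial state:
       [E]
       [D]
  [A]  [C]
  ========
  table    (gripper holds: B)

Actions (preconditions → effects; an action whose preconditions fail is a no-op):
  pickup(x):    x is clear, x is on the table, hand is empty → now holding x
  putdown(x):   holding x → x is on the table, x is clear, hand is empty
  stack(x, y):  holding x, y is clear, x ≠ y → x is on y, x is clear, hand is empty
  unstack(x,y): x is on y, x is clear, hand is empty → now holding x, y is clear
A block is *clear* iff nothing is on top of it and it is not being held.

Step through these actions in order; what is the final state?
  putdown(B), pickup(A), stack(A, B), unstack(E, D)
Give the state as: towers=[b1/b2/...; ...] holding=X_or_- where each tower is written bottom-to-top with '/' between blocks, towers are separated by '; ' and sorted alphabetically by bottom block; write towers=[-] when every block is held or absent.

towers=[B/A; C/D] holding=E

step 1 (putdown(B)): towers=[A; B; C/D/E] holding=-
step 2 (pickup(A)): towers=[B; C/D/E] holding=A
step 3 (stack(A, B)): towers=[B/A; C/D/E] holding=-
step 4 (unstack(E, D)): towers=[B/A; C/D] holding=E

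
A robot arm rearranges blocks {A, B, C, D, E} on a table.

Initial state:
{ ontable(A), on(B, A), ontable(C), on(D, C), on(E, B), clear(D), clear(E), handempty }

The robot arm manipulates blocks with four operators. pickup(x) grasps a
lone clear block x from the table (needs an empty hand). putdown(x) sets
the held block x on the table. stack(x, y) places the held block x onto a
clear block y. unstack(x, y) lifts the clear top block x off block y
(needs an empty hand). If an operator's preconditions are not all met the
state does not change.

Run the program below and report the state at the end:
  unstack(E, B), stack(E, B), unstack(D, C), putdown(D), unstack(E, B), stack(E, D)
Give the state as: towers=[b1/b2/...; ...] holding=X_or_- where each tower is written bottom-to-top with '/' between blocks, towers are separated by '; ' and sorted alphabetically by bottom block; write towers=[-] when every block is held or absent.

towers=[A/B; C; D/E] holding=-

step 1 (unstack(E, B)): towers=[A/B; C/D] holding=E
step 2 (stack(E, B)): towers=[A/B/E; C/D] holding=-
step 3 (unstack(D, C)): towers=[A/B/E; C] holding=D
step 4 (putdown(D)): towers=[A/B/E; C; D] holding=-
step 5 (unstack(E, B)): towers=[A/B; C; D] holding=E
step 6 (stack(E, D)): towers=[A/B; C; D/E] holding=-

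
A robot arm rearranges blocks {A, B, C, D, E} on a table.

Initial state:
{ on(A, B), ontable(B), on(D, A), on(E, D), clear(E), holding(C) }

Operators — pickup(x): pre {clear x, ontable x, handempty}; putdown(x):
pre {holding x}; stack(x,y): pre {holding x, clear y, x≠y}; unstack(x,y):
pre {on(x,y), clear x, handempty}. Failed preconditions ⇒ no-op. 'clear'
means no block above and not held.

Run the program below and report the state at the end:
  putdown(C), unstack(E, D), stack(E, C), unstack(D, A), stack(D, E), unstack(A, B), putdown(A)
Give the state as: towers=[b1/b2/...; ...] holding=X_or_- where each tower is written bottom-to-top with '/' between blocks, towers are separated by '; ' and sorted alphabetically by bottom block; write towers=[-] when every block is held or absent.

step 1 (putdown(C)): towers=[B/A/D/E; C] holding=-
step 2 (unstack(E, D)): towers=[B/A/D; C] holding=E
step 3 (stack(E, C)): towers=[B/A/D; C/E] holding=-
step 4 (unstack(D, A)): towers=[B/A; C/E] holding=D
step 5 (stack(D, E)): towers=[B/A; C/E/D] holding=-
step 6 (unstack(A, B)): towers=[B; C/E/D] holding=A
step 7 (putdown(A)): towers=[A; B; C/E/D] holding=-

towers=[A; B; C/E/D] holding=-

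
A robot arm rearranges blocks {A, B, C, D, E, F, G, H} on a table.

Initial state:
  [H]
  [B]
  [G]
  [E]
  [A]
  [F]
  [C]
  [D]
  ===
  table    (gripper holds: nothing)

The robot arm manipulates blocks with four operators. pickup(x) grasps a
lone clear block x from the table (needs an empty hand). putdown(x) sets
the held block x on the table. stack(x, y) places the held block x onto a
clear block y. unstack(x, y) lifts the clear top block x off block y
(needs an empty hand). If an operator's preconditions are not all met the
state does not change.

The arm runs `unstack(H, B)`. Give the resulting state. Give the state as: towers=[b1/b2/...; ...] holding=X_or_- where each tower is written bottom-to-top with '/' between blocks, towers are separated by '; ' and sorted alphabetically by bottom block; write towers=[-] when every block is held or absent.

before: towers=[D/C/F/A/E/G/B/H] holding=-
pre[unstack(H, B)]: on(H,B) ✓, clear(H) ✓, handempty ✓
all met → apply unstack(H, B)
after:  towers=[D/C/F/A/E/G/B] holding=H

towers=[D/C/F/A/E/G/B] holding=H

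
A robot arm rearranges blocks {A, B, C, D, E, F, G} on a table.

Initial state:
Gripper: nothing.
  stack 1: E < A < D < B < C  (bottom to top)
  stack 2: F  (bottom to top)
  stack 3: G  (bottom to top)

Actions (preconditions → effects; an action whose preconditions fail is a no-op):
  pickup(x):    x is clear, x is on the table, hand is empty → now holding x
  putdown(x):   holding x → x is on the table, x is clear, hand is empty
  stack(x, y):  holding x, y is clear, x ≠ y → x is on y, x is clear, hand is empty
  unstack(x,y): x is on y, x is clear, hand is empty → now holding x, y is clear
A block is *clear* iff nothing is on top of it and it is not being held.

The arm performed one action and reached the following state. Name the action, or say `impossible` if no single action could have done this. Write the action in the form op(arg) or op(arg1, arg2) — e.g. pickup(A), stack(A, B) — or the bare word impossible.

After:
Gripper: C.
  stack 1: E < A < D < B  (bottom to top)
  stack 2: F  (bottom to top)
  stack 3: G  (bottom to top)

unstack(C, B)

target: towers=[E/A/D/B; F; G] holding=C
         pickup(F) → towers=[E/A/D/B/C; G] holding=F
         pickup(G) → towers=[E/A/D/B/C; F] holding=G
     unstack(C, B) → towers=[E/A/D/B; F; G] holding=C  ← match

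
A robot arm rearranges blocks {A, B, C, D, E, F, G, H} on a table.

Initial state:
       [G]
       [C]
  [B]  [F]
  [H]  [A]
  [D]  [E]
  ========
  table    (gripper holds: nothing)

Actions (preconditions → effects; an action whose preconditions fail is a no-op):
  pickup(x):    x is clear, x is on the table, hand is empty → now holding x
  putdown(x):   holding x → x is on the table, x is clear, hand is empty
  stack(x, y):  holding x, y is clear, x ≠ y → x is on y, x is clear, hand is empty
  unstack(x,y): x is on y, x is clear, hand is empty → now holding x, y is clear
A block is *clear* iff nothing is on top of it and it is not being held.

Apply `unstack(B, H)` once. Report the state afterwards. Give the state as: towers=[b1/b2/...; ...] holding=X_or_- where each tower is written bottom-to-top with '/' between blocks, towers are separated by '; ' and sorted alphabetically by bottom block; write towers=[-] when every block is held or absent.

before: towers=[D/H/B; E/A/F/C/G] holding=-
pre[unstack(B, H)]: on(B,H) ✓, clear(B) ✓, handempty ✓
all met → apply unstack(B, H)
after:  towers=[D/H; E/A/F/C/G] holding=B

towers=[D/H; E/A/F/C/G] holding=B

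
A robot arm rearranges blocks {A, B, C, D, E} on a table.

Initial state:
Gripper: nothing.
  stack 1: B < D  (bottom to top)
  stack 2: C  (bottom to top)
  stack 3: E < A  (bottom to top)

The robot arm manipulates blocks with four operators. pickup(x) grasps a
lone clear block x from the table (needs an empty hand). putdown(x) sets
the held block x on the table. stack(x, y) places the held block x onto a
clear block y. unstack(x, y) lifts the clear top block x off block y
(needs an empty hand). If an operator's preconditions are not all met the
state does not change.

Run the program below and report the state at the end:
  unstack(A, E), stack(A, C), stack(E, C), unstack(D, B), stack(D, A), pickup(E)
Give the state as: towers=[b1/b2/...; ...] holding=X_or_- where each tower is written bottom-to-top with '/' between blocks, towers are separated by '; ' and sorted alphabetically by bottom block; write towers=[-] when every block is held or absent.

towers=[B; C/A/D] holding=E

step 1 (unstack(A, E)): towers=[B/D; C; E] holding=A
step 2 (stack(A, C)): towers=[B/D; C/A; E] holding=-
step 3 (stack(E, C)) [no-op]: towers=[B/D; C/A; E] holding=-
step 4 (unstack(D, B)): towers=[B; C/A; E] holding=D
step 5 (stack(D, A)): towers=[B; C/A/D; E] holding=-
step 6 (pickup(E)): towers=[B; C/A/D] holding=E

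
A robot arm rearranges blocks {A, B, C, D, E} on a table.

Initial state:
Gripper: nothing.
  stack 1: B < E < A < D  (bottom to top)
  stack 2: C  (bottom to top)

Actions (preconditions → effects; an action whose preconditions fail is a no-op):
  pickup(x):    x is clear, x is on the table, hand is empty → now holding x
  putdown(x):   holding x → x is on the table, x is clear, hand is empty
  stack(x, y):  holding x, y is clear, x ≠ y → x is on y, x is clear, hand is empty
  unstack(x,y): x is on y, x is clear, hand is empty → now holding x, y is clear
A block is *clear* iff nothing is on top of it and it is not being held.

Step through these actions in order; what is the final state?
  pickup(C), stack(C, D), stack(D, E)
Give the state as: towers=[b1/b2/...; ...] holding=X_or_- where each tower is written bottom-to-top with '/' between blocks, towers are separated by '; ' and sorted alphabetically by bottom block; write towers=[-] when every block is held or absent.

towers=[B/E/A/D/C] holding=-

step 1 (pickup(C)): towers=[B/E/A/D] holding=C
step 2 (stack(C, D)): towers=[B/E/A/D/C] holding=-
step 3 (stack(D, E)) [no-op]: towers=[B/E/A/D/C] holding=-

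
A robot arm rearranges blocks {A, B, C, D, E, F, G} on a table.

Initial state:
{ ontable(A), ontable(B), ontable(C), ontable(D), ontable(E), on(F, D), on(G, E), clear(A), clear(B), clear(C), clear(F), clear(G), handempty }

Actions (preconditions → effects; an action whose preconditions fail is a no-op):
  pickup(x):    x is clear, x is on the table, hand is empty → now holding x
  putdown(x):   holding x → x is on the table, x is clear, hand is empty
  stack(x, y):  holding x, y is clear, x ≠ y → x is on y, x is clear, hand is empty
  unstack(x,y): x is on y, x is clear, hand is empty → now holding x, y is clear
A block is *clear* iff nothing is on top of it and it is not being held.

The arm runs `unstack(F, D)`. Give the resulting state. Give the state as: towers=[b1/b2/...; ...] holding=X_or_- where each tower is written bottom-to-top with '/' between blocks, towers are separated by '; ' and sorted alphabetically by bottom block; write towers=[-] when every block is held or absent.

before: towers=[A; B; C; D/F; E/G] holding=-
pre[unstack(F, D)]: on(F,D) ok, clear(F) ok, handempty ok
all met → apply unstack(F, D)
after:  towers=[A; B; C; D; E/G] holding=F

towers=[A; B; C; D; E/G] holding=F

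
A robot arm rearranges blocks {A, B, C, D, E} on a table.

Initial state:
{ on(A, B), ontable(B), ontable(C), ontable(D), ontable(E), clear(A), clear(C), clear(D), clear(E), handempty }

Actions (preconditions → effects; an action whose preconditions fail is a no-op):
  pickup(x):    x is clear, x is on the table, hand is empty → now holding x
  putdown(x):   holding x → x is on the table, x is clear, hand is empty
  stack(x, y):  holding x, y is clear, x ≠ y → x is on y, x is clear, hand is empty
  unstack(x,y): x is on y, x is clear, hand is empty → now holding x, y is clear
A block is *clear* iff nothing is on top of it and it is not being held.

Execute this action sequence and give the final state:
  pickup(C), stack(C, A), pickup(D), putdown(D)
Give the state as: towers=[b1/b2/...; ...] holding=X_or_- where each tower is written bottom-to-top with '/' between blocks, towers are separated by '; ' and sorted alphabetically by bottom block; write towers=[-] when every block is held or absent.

towers=[B/A/C; D; E] holding=-

step 1 (pickup(C)): towers=[B/A; D; E] holding=C
step 2 (stack(C, A)): towers=[B/A/C; D; E] holding=-
step 3 (pickup(D)): towers=[B/A/C; E] holding=D
step 4 (putdown(D)): towers=[B/A/C; D; E] holding=-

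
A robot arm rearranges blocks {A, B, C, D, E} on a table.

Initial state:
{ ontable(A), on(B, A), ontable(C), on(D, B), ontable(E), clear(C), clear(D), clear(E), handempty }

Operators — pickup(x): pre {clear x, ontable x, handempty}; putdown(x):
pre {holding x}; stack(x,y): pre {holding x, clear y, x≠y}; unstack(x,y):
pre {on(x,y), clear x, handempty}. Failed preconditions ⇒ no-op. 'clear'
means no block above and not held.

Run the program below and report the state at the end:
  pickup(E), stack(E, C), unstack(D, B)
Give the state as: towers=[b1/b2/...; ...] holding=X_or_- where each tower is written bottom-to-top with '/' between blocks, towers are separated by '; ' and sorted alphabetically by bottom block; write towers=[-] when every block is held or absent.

step 1 (pickup(E)): towers=[A/B/D; C] holding=E
step 2 (stack(E, C)): towers=[A/B/D; C/E] holding=-
step 3 (unstack(D, B)): towers=[A/B; C/E] holding=D

towers=[A/B; C/E] holding=D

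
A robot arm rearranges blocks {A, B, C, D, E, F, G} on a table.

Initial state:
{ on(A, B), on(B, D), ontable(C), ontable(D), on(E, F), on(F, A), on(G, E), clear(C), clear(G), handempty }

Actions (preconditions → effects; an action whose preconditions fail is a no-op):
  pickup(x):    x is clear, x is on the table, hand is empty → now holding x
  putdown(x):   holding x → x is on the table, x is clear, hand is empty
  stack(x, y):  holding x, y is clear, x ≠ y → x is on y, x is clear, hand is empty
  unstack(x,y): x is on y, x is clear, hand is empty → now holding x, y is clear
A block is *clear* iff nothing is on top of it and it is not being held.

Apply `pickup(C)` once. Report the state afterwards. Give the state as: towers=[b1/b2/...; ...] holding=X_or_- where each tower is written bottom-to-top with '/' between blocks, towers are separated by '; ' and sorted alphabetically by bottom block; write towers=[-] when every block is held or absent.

before: towers=[C; D/B/A/F/E/G] holding=-
pre[pickup(C)]: clear(C) yes, ontable(C) yes, handempty yes
all met → apply pickup(C)
after:  towers=[D/B/A/F/E/G] holding=C

towers=[D/B/A/F/E/G] holding=C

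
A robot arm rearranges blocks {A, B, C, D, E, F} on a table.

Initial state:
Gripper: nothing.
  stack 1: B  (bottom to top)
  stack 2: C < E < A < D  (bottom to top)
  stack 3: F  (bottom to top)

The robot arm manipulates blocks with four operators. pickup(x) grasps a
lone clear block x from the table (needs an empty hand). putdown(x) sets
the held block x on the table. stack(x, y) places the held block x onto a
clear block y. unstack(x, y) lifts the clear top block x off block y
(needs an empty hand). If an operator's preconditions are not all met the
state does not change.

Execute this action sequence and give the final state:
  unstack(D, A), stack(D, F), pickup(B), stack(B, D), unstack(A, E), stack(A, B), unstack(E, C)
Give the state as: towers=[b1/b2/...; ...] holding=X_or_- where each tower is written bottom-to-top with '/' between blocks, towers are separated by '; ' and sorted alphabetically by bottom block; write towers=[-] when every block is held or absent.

step 1 (unstack(D, A)): towers=[B; C/E/A; F] holding=D
step 2 (stack(D, F)): towers=[B; C/E/A; F/D] holding=-
step 3 (pickup(B)): towers=[C/E/A; F/D] holding=B
step 4 (stack(B, D)): towers=[C/E/A; F/D/B] holding=-
step 5 (unstack(A, E)): towers=[C/E; F/D/B] holding=A
step 6 (stack(A, B)): towers=[C/E; F/D/B/A] holding=-
step 7 (unstack(E, C)): towers=[C; F/D/B/A] holding=E

towers=[C; F/D/B/A] holding=E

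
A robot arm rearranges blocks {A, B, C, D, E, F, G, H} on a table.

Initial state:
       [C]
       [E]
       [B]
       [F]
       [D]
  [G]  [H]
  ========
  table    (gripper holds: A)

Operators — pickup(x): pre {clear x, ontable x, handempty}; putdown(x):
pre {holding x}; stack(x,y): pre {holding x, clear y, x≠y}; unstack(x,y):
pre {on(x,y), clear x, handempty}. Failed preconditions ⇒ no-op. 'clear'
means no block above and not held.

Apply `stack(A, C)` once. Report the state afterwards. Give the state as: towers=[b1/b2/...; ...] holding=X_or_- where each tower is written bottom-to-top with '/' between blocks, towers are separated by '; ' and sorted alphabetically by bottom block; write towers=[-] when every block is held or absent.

before: towers=[G; H/D/F/B/E/C] holding=A
pre[stack(A, C)]: holding(A) ok, clear(C) ok, A≠C ok
all met → apply stack(A, C)
after:  towers=[G; H/D/F/B/E/C/A] holding=-

towers=[G; H/D/F/B/E/C/A] holding=-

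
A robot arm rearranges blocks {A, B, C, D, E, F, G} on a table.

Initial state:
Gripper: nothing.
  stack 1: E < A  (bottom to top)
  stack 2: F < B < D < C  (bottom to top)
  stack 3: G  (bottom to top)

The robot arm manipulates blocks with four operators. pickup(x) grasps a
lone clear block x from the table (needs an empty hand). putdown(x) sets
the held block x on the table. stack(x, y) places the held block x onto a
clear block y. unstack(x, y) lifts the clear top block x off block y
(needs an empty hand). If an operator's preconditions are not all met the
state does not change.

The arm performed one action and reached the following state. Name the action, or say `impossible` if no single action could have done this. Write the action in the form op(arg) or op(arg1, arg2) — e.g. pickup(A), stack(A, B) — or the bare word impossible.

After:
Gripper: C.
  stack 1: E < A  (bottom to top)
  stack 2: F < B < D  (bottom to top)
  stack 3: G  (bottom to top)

target: towers=[E/A; F/B/D; G] holding=C
         pickup(G) → towers=[E/A; F/B/D/C] holding=G
     unstack(A, E) → towers=[E; F/B/D/C; G] holding=A
     unstack(C, D) → towers=[E/A; F/B/D; G] holding=C  ← match

unstack(C, D)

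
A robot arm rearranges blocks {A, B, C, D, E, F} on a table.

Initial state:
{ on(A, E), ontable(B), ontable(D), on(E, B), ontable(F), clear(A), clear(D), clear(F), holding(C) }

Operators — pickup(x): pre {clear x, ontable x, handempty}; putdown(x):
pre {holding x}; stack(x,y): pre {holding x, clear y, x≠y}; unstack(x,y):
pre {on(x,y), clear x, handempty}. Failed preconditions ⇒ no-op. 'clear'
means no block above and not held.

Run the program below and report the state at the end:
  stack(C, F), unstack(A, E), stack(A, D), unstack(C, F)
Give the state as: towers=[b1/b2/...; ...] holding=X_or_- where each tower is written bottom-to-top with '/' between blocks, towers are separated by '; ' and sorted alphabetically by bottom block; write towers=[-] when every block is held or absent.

towers=[B/E; D/A; F] holding=C

step 1 (stack(C, F)): towers=[B/E/A; D; F/C] holding=-
step 2 (unstack(A, E)): towers=[B/E; D; F/C] holding=A
step 3 (stack(A, D)): towers=[B/E; D/A; F/C] holding=-
step 4 (unstack(C, F)): towers=[B/E; D/A; F] holding=C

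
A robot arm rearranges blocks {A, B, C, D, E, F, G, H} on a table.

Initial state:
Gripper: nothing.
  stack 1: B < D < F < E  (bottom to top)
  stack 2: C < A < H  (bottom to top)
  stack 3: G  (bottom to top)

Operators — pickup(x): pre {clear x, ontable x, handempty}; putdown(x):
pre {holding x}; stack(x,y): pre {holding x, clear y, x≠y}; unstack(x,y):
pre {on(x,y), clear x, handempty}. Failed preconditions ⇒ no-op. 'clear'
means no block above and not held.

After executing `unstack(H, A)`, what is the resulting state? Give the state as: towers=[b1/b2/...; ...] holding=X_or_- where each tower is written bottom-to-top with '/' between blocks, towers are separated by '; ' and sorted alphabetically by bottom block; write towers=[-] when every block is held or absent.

towers=[B/D/F/E; C/A; G] holding=H

before: towers=[B/D/F/E; C/A/H; G] holding=-
pre[unstack(H, A)]: on(H,A) ok, clear(H) ok, handempty ok
all met → apply unstack(H, A)
after:  towers=[B/D/F/E; C/A; G] holding=H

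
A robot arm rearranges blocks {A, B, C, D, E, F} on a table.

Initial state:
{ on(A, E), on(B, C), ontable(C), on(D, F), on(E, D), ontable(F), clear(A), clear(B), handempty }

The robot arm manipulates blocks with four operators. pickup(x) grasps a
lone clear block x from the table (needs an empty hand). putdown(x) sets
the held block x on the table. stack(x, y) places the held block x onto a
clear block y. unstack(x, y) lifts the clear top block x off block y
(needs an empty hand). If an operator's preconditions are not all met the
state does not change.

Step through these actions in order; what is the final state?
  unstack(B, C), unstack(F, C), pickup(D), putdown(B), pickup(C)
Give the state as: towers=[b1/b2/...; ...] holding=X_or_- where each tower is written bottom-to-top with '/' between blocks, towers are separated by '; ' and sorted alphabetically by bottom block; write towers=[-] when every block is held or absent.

towers=[B; F/D/E/A] holding=C

step 1 (unstack(B, C)): towers=[C; F/D/E/A] holding=B
step 2 (unstack(F, C)) [no-op]: towers=[C; F/D/E/A] holding=B
step 3 (pickup(D)) [no-op]: towers=[C; F/D/E/A] holding=B
step 4 (putdown(B)): towers=[B; C; F/D/E/A] holding=-
step 5 (pickup(C)): towers=[B; F/D/E/A] holding=C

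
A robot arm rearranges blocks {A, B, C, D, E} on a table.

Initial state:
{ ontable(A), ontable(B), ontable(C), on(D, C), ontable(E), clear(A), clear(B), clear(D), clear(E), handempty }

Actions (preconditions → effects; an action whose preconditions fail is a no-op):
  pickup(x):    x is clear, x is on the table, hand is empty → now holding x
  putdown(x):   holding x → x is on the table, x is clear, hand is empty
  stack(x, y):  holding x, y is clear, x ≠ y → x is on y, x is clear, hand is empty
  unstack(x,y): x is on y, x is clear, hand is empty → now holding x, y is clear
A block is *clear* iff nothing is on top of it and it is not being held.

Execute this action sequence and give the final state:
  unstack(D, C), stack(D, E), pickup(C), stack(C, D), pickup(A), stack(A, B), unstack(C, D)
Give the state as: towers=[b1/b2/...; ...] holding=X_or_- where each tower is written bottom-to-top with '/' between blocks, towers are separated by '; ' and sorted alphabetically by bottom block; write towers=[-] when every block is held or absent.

step 1 (unstack(D, C)): towers=[A; B; C; E] holding=D
step 2 (stack(D, E)): towers=[A; B; C; E/D] holding=-
step 3 (pickup(C)): towers=[A; B; E/D] holding=C
step 4 (stack(C, D)): towers=[A; B; E/D/C] holding=-
step 5 (pickup(A)): towers=[B; E/D/C] holding=A
step 6 (stack(A, B)): towers=[B/A; E/D/C] holding=-
step 7 (unstack(C, D)): towers=[B/A; E/D] holding=C

towers=[B/A; E/D] holding=C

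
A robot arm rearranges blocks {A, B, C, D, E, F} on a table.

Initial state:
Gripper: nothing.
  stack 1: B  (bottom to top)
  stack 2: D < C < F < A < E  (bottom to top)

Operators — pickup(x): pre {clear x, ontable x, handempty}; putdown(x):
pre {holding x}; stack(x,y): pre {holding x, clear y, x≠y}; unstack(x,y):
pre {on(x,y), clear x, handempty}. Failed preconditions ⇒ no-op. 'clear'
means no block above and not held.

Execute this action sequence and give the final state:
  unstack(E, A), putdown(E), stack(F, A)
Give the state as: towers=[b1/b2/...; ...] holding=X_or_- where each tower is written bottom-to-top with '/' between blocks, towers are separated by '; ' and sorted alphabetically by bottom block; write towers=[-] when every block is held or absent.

step 1 (unstack(E, A)): towers=[B; D/C/F/A] holding=E
step 2 (putdown(E)): towers=[B; D/C/F/A; E] holding=-
step 3 (stack(F, A)) [no-op]: towers=[B; D/C/F/A; E] holding=-

towers=[B; D/C/F/A; E] holding=-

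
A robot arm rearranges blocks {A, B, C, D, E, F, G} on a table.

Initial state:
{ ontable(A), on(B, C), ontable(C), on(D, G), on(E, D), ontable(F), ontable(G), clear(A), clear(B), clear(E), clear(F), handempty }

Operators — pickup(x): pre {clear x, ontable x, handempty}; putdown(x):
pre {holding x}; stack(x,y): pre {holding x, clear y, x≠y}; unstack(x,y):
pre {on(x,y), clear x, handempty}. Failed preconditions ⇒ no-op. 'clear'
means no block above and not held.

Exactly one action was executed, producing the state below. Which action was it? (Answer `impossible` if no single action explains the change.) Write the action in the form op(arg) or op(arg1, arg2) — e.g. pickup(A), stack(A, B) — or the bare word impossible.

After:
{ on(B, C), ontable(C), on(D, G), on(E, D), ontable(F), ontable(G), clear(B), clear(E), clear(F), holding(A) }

target: towers=[C/B; F; G/D/E] holding=A
     unstack(B, C) → towers=[A; C; F; G/D/E] holding=B
         pickup(F) → towers=[A; C/B; G/D/E] holding=F
         pickup(A) → towers=[C/B; F; G/D/E] holding=A  ← match
     unstack(E, D) → towers=[A; C/B; F; G/D] holding=E

pickup(A)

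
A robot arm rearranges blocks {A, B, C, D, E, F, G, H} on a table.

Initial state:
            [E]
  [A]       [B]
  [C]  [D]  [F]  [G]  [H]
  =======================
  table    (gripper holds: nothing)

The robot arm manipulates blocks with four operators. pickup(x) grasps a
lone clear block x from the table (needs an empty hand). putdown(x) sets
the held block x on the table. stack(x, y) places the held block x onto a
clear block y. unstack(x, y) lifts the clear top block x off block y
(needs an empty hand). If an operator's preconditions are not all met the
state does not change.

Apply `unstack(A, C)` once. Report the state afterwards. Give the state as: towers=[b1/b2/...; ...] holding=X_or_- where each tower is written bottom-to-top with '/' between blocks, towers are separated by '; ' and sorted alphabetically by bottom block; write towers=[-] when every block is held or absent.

before: towers=[C/A; D; F/B/E; G; H] holding=-
pre[unstack(A, C)]: on(A,C) yes, clear(A) yes, handempty yes
all met → apply unstack(A, C)
after:  towers=[C; D; F/B/E; G; H] holding=A

towers=[C; D; F/B/E; G; H] holding=A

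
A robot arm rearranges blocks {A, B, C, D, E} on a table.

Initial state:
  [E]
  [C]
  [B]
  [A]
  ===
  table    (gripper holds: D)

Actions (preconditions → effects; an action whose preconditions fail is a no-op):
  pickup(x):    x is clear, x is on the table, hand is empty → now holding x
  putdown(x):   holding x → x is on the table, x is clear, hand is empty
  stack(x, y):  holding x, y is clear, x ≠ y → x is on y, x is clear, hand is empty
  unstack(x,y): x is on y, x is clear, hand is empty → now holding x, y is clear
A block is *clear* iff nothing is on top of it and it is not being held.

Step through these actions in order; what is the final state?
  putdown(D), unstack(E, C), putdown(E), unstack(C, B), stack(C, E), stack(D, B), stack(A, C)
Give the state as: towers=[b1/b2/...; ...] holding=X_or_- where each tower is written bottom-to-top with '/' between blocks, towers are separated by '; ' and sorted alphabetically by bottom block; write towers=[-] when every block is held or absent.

towers=[A/B; D; E/C] holding=-

step 1 (putdown(D)): towers=[A/B/C/E; D] holding=-
step 2 (unstack(E, C)): towers=[A/B/C; D] holding=E
step 3 (putdown(E)): towers=[A/B/C; D; E] holding=-
step 4 (unstack(C, B)): towers=[A/B; D; E] holding=C
step 5 (stack(C, E)): towers=[A/B; D; E/C] holding=-
step 6 (stack(D, B)) [no-op]: towers=[A/B; D; E/C] holding=-
step 7 (stack(A, C)) [no-op]: towers=[A/B; D; E/C] holding=-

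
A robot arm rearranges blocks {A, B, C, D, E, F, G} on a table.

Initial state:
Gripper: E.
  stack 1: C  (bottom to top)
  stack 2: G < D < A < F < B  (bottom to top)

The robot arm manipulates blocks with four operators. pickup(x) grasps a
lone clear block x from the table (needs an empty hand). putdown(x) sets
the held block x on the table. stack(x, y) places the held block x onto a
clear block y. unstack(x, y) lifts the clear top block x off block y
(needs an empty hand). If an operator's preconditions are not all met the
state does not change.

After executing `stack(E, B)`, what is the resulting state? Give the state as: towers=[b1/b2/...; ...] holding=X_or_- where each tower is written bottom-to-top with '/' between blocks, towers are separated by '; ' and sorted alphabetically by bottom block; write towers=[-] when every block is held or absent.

towers=[C; G/D/A/F/B/E] holding=-

before: towers=[C; G/D/A/F/B] holding=E
pre[stack(E, B)]: holding(E) ok, clear(B) ok, E≠B ok
all met → apply stack(E, B)
after:  towers=[C; G/D/A/F/B/E] holding=-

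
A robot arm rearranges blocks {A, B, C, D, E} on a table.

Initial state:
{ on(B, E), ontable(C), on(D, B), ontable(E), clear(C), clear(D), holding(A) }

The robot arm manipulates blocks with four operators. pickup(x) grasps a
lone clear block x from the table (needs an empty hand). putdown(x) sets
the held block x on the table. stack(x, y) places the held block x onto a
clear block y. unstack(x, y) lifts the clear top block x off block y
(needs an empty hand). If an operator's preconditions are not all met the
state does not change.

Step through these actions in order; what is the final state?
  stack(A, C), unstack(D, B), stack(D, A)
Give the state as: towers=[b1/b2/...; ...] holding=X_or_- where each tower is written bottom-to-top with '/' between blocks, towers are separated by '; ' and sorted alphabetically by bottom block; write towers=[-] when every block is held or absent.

step 1 (stack(A, C)): towers=[C/A; E/B/D] holding=-
step 2 (unstack(D, B)): towers=[C/A; E/B] holding=D
step 3 (stack(D, A)): towers=[C/A/D; E/B] holding=-

towers=[C/A/D; E/B] holding=-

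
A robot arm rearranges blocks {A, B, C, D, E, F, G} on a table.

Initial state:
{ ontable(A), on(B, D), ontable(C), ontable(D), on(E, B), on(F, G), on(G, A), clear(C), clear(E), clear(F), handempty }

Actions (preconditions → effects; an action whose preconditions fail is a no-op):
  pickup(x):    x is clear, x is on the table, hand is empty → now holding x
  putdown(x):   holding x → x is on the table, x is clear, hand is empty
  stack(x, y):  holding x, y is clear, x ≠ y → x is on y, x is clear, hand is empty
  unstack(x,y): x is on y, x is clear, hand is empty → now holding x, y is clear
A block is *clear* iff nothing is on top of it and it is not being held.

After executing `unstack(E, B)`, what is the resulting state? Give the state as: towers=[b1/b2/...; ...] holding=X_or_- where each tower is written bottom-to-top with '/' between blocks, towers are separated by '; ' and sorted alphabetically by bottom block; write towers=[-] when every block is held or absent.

before: towers=[A/G/F; C; D/B/E] holding=-
pre[unstack(E, B)]: on(E,B) ✓, clear(E) ✓, handempty ✓
all met → apply unstack(E, B)
after:  towers=[A/G/F; C; D/B] holding=E

towers=[A/G/F; C; D/B] holding=E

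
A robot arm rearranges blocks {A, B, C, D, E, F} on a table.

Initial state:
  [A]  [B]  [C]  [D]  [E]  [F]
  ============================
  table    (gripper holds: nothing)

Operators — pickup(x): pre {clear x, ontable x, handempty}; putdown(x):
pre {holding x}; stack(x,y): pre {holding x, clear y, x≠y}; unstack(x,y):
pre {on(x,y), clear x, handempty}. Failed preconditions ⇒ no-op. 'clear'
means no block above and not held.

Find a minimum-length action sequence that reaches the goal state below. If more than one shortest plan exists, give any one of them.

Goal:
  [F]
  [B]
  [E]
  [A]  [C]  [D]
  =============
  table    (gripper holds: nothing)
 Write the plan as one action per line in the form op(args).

step 1 (pickup(E)): towers=[A; B; C; D; F] holding=E
step 2 (stack(E, A)): towers=[A/E; B; C; D; F] holding=-
step 3 (pickup(B)): towers=[A/E; C; D; F] holding=B
step 4 (stack(B, E)): towers=[A/E/B; C; D; F] holding=-
step 5 (pickup(F)): towers=[A/E/B; C; D] holding=F
step 6 (stack(F, B)): towers=[A/E/B/F; C; D] holding=-
goal check: towers=[A/E/B/F; C; D] holding=- — reached (length 6, optimal by BFS)

pickup(E)
stack(E, A)
pickup(B)
stack(B, E)
pickup(F)
stack(F, B)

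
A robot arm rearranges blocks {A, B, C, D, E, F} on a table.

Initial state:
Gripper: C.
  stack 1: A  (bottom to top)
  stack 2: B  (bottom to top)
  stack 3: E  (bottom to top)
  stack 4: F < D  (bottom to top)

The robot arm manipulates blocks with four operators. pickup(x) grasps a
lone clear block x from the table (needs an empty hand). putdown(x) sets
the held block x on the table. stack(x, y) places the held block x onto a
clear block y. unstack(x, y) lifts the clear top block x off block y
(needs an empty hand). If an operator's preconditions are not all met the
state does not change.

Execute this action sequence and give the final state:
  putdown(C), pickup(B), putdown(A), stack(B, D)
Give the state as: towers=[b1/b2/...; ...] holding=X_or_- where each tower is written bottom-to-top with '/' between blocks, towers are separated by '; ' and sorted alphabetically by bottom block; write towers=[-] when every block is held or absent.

towers=[A; C; E; F/D/B] holding=-

step 1 (putdown(C)): towers=[A; B; C; E; F/D] holding=-
step 2 (pickup(B)): towers=[A; C; E; F/D] holding=B
step 3 (putdown(A)) [no-op]: towers=[A; C; E; F/D] holding=B
step 4 (stack(B, D)): towers=[A; C; E; F/D/B] holding=-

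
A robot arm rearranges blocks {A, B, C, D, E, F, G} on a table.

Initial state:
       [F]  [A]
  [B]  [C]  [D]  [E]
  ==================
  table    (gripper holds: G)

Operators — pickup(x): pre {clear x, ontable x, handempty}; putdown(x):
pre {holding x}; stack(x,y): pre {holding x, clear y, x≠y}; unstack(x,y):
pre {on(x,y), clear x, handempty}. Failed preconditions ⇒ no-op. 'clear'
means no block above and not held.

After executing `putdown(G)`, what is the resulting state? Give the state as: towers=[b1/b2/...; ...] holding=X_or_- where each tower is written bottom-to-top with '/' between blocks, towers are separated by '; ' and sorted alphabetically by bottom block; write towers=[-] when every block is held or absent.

before: towers=[B; C/F; D/A; E] holding=G
pre[putdown(G)]: holding(G) ok
all met → apply putdown(G)
after:  towers=[B; C/F; D/A; E; G] holding=-

towers=[B; C/F; D/A; E; G] holding=-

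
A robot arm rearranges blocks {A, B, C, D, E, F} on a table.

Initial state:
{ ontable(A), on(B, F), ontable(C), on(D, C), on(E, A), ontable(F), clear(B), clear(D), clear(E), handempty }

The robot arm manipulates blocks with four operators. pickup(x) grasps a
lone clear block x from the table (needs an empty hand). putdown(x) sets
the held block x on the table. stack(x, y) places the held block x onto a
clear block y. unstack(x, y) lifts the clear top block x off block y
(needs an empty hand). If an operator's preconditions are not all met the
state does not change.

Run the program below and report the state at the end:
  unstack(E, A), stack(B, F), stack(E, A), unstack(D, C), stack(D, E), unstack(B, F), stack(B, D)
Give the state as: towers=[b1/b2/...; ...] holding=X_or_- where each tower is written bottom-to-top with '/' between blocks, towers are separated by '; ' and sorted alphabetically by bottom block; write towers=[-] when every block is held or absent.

step 1 (unstack(E, A)): towers=[A; C/D; F/B] holding=E
step 2 (stack(B, F)) [no-op]: towers=[A; C/D; F/B] holding=E
step 3 (stack(E, A)): towers=[A/E; C/D; F/B] holding=-
step 4 (unstack(D, C)): towers=[A/E; C; F/B] holding=D
step 5 (stack(D, E)): towers=[A/E/D; C; F/B] holding=-
step 6 (unstack(B, F)): towers=[A/E/D; C; F] holding=B
step 7 (stack(B, D)): towers=[A/E/D/B; C; F] holding=-

towers=[A/E/D/B; C; F] holding=-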